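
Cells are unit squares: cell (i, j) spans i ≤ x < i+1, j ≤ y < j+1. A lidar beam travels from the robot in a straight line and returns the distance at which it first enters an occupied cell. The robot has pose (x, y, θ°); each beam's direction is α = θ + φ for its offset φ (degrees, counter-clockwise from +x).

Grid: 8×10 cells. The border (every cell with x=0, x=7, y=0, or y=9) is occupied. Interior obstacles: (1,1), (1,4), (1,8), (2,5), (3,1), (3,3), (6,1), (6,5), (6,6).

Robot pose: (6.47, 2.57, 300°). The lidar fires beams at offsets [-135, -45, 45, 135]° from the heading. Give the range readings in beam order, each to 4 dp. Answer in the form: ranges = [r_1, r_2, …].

beam 1: φ=-135°, α=165°
  direction (-0.9659, 0.2588); cell (6,2); t to first gridline: x 0.4866, y 1.6614 (then +1.0353 / +3.8637)
    (5,2) via x @ 0.4866
    (4,2) via x @ 1.5219
    (4,3) via y @ 1.6614
    (3,3) via x @ 2.5571  # hit
  → r_1 = 2.5571
beam 2: φ=-45°, α=255°
  direction (-0.2588, -0.9659); cell (6,2); t to first gridline: x 1.8159, y 0.5901 (then +3.8637 / +1.0353)
    (6,1) via y @ 0.5901  # hit
  → r_2 = 0.5901
beam 3: φ=45°, α=345°
  direction (0.9659, -0.2588); cell (6,2); t to first gridline: x 0.5487, y 2.2023 (then +1.0353 / +3.8637)
    (7,2) via x @ 0.5487  # hit
  → r_3 = 0.5487
beam 4: φ=135°, α=75°
  direction (0.2588, 0.9659); cell (6,2); t to first gridline: x 2.0478, y 0.4452 (then +3.8637 / +1.0353)
    (6,3) via y @ 0.4452
    (6,4) via y @ 1.4804
    (7,4) via x @ 2.0478  # hit
  → r_4 = 2.0478

ranges = [2.5571, 0.5901, 0.5487, 2.0478]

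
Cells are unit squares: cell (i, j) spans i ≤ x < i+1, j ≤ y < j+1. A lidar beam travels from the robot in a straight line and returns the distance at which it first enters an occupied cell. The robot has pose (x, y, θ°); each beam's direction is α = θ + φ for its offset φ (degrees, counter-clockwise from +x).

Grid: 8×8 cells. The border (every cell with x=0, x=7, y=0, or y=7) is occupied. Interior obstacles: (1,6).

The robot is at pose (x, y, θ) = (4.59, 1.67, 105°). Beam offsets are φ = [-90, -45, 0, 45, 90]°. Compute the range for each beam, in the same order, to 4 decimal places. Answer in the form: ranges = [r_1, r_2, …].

beam 1: φ=-90°, α=15°
  dir = (cos 15°, sin 15°) = (0.9659, 0.2588); from cell (4,1)
  next x-line at t=0.4245, next y-line at t=1.2750; Δt_x=1.0353, Δt_y=3.8637
    x: enter (5,1) at t=0.4245
    y: enter (5,2) at t=1.2750
    x: enter (6,2) at t=1.4597
    x: enter (7,2) at t=2.4950 ← occupied
  → r_1 = 2.4950
beam 2: φ=-45°, α=60°
  dir = (cos 60°, sin 60°) = (0.5000, 0.8660); from cell (4,1)
  next x-line at t=0.8200, next y-line at t=0.3811; Δt_x=2.0000, Δt_y=1.1547
    y: enter (4,2) at t=0.3811
    x: enter (5,2) at t=0.8200
    y: enter (5,3) at t=1.5358
    y: enter (5,4) at t=2.6905
    x: enter (6,4) at t=2.8200
    y: enter (6,5) at t=3.8452
    x: enter (7,5) at t=4.8200 ← occupied
  → r_2 = 4.8200
beam 3: φ=0°, α=105°
  dir = (cos 105°, sin 105°) = (-0.2588, 0.9659); from cell (4,1)
  next x-line at t=2.2796, next y-line at t=0.3416; Δt_x=3.8637, Δt_y=1.0353
    y: enter (4,2) at t=0.3416
    y: enter (4,3) at t=1.3769
    x: enter (3,3) at t=2.2796
    y: enter (3,4) at t=2.4122
    y: enter (3,5) at t=3.4475
    y: enter (3,6) at t=4.4827
    y: enter (3,7) at t=5.5180 ← occupied
  → r_3 = 5.5180
beam 4: φ=45°, α=150°
  dir = (cos 150°, sin 150°) = (-0.8660, 0.5000); from cell (4,1)
  next x-line at t=0.6813, next y-line at t=0.6600; Δt_x=1.1547, Δt_y=2.0000
    y: enter (4,2) at t=0.6600
    x: enter (3,2) at t=0.6813
    x: enter (2,2) at t=1.8360
    y: enter (2,3) at t=2.6600
    x: enter (1,3) at t=2.9907
    x: enter (0,3) at t=4.1454 ← occupied
  → r_4 = 4.1454
beam 5: φ=90°, α=195°
  dir = (cos 195°, sin 195°) = (-0.9659, -0.2588); from cell (4,1)
  next x-line at t=0.6108, next y-line at t=2.5887; Δt_x=1.0353, Δt_y=3.8637
    x: enter (3,1) at t=0.6108
    x: enter (2,1) at t=1.6461
    y: enter (2,0) at t=2.5887 ← occupied
  → r_5 = 2.5887

ranges = [2.4950, 4.8200, 5.5180, 4.1454, 2.5887]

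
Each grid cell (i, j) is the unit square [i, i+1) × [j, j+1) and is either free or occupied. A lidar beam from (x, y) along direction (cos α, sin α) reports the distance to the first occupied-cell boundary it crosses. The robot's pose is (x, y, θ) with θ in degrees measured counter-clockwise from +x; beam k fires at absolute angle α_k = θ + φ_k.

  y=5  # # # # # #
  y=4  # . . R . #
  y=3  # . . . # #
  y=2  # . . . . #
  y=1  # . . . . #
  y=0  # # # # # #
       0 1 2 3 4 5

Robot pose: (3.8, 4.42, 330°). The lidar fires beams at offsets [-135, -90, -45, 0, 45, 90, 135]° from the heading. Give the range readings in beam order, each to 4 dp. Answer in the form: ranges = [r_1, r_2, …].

beam 1: φ=-135°, α=195°
  dir = (cos 195°, sin 195°) = (-0.9659, -0.2588); from cell (3,4)
  next x-line at t=0.8282, next y-line at t=1.6228; Δt_x=1.0353, Δt_y=3.8637
    x: enter (2,4) at t=0.8282
    y: enter (2,3) at t=1.6228
    x: enter (1,3) at t=1.8635
    x: enter (0,3) at t=2.8988 ← occupied
  → r_1 = 2.8988
beam 2: φ=-90°, α=240°
  dir = (cos 240°, sin 240°) = (-0.5000, -0.8660); from cell (3,4)
  next x-line at t=1.6000, next y-line at t=0.4850; Δt_x=2.0000, Δt_y=1.1547
    y: enter (3,3) at t=0.4850
    x: enter (2,3) at t=1.6000
    y: enter (2,2) at t=1.6397
    y: enter (2,1) at t=2.7944
    x: enter (1,1) at t=3.6000
    y: enter (1,0) at t=3.9491 ← occupied
  → r_2 = 3.9491
beam 3: φ=-45°, α=285°
  dir = (cos 285°, sin 285°) = (0.2588, -0.9659); from cell (3,4)
  next x-line at t=0.7727, next y-line at t=0.4348; Δt_x=3.8637, Δt_y=1.0353
    y: enter (3,3) at t=0.4348
    x: enter (4,3) at t=0.7727 ← occupied
  → r_3 = 0.7727
beam 4: φ=0°, α=330°
  dir = (cos 330°, sin 330°) = (0.8660, -0.5000); from cell (3,4)
  next x-line at t=0.2309, next y-line at t=0.8400; Δt_x=1.1547, Δt_y=2.0000
    x: enter (4,4) at t=0.2309
    y: enter (4,3) at t=0.8400 ← occupied
  → r_4 = 0.8400
beam 5: φ=45°, α=15°
  dir = (cos 15°, sin 15°) = (0.9659, 0.2588); from cell (3,4)
  next x-line at t=0.2071, next y-line at t=2.2409; Δt_x=1.0353, Δt_y=3.8637
    x: enter (4,4) at t=0.2071
    x: enter (5,4) at t=1.2423 ← occupied
  → r_5 = 1.2423
beam 6: φ=90°, α=60°
  dir = (cos 60°, sin 60°) = (0.5000, 0.8660); from cell (3,4)
  next x-line at t=0.4000, next y-line at t=0.6697; Δt_x=2.0000, Δt_y=1.1547
    x: enter (4,4) at t=0.4000
    y: enter (4,5) at t=0.6697 ← occupied
  → r_6 = 0.6697
beam 7: φ=135°, α=105°
  dir = (cos 105°, sin 105°) = (-0.2588, 0.9659); from cell (3,4)
  next x-line at t=3.0910, next y-line at t=0.6005; Δt_x=3.8637, Δt_y=1.0353
    y: enter (3,5) at t=0.6005 ← occupied
  → r_7 = 0.6005

ranges = [2.8988, 3.9491, 0.7727, 0.8400, 1.2423, 0.6697, 0.6005]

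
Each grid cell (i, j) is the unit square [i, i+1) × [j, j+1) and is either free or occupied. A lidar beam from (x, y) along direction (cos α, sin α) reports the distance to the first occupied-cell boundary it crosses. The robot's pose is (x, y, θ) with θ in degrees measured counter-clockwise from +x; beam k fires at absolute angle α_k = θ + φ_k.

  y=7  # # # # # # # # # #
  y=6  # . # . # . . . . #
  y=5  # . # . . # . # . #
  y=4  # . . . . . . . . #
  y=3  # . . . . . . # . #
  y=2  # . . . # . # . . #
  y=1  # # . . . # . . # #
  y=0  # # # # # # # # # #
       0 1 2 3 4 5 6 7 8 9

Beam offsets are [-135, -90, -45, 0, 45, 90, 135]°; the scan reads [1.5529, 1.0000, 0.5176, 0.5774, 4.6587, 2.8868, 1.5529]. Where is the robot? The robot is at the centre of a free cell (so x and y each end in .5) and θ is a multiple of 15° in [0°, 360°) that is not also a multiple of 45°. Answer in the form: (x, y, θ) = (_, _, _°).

(x, y, θ) = (3.5, 5.5, 210°)

The pose lattice has 37·16 = 592 candidates. Test each by forward raycasting.
  (2.5, 2.5, 240°): beam 1 = 4.6587 ≠ 1.5529 ✗
  (7.5, 1.5, 150°): beam 1 = 0.5176 ≠ 1.5529 ✗
  (1.5, 5.5, 240°): beam 2 = 0.5774 ≠ 1.0000 ✗
  (2.5, 4.5, 30°): beam 1 = 2.5882 ≠ 1.5529 ✗
  …
  (3.5, 5.5, 210°): r_1=1.5529, r_2=1.0000, r_3=0.5176, r_4=0.5774, r_5=4.6587, r_6=2.8868, r_7=1.5529 — all match ✓
No second candidate reproduces the full scan.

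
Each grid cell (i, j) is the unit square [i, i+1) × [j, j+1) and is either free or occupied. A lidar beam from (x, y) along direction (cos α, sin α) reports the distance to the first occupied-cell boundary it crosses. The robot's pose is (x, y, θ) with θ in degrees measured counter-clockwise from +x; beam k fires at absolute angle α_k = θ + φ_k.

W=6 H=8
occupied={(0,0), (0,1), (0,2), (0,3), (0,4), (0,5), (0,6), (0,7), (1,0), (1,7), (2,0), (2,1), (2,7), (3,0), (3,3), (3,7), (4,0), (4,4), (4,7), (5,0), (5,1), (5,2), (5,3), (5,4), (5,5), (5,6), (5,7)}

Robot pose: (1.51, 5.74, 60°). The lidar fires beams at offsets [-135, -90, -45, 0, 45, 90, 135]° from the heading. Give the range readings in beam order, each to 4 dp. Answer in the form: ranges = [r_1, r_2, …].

beam 1: φ=-135°, α=285°
  direction (0.2588, -0.9659); cell (1,5); t to first gridline: x 1.8932, y 0.7661 (then +3.8637 / +1.0353)
    (1,4) via y @ 0.7661
    (1,3) via y @ 1.8014
    (2,3) via x @ 1.8932
    (2,2) via y @ 2.8367
    (2,1) via y @ 3.8719  # hit
  → r_1 = 3.8719
beam 2: φ=-90°, α=330°
  direction (0.8660, -0.5000); cell (1,5); t to first gridline: x 0.5658, y 1.4800 (then +1.1547 / +2.0000)
    (2,5) via x @ 0.5658
    (2,4) via y @ 1.4800
    (3,4) via x @ 1.7205
    (4,4) via x @ 2.8752  # hit
  → r_2 = 2.8752
beam 3: φ=-45°, α=15°
  direction (0.9659, 0.2588); cell (1,5); t to first gridline: x 0.5073, y 1.0046 (then +1.0353 / +3.8637)
    (2,5) via x @ 0.5073
    (2,6) via y @ 1.0046
    (3,6) via x @ 1.5426
    (4,6) via x @ 2.5778
    (5,6) via x @ 3.6131  # hit
  → r_3 = 3.6131
beam 4: φ=0°, α=60°
  direction (0.5000, 0.8660); cell (1,5); t to first gridline: x 0.9800, y 0.3002 (then +2.0000 / +1.1547)
    (1,6) via y @ 0.3002
    (2,6) via x @ 0.9800
    (2,7) via y @ 1.4549  # hit
  → r_4 = 1.4549
beam 5: φ=45°, α=105°
  direction (-0.2588, 0.9659); cell (1,5); t to first gridline: x 1.9705, y 0.2692 (then +3.8637 / +1.0353)
    (1,6) via y @ 0.2692
    (1,7) via y @ 1.3044  # hit
  → r_5 = 1.3044
beam 6: φ=90°, α=150°
  direction (-0.8660, 0.5000); cell (1,5); t to first gridline: x 0.5889, y 0.5200 (then +1.1547 / +2.0000)
    (1,6) via y @ 0.5200
    (0,6) via x @ 0.5889  # hit
  → r_6 = 0.5889
beam 7: φ=135°, α=195°
  direction (-0.9659, -0.2588); cell (1,5); t to first gridline: x 0.5280, y 2.8591 (then +1.0353 / +3.8637)
    (0,5) via x @ 0.5280  # hit
  → r_7 = 0.5280

ranges = [3.8719, 2.8752, 3.6131, 1.4549, 1.3044, 0.5889, 0.5280]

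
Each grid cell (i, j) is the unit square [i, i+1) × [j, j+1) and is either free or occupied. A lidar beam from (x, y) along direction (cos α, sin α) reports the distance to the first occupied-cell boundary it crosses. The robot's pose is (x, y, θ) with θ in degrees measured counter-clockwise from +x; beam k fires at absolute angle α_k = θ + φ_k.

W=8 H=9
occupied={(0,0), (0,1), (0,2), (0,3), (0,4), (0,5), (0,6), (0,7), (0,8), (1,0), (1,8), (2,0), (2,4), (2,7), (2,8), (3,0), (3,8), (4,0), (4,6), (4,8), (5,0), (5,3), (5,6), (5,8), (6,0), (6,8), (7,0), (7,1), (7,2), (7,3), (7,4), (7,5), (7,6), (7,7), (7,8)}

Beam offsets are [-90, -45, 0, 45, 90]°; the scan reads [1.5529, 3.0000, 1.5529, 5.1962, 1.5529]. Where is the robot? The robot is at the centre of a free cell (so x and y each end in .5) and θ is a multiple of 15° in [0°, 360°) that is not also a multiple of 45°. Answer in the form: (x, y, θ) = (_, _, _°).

Candidates: 37 free-cell centres × 16 headings = 592 poses. Raycast each; keep the one whose scan matches to 4 dp.
  (2.5, 6.5, 300°): beam 1 = 1.7321 ≠ 1.5529 ✗
  (4.5, 4.5, 240°): beam 1 = 4.0415 ≠ 1.5529 ✗
  (1.5, 2.5, 165°): beam 1 = 1.9319 ≠ 1.5529 ✗
  (1.5, 6.5, 15°): beam 1 = 1.9319 ≠ 1.5529 ✗
  …
  (2.5, 6.5, 285°): r_1=1.5529, r_2=3.0000, r_3=1.5529, r_4=5.1962, r_5=1.5529 — all match ✓
Unique over the lattice → pose = (2.5, 6.5, 285°).

(x, y, θ) = (2.5, 6.5, 285°)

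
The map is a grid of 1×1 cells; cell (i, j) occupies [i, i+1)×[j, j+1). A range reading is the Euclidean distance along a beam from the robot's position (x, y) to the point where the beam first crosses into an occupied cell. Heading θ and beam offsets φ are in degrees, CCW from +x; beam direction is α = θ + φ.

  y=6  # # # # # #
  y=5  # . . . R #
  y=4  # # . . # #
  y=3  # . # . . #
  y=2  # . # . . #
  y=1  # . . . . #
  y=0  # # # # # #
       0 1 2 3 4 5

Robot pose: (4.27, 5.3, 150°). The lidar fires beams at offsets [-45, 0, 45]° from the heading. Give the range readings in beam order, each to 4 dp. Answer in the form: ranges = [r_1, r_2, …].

ranges = [0.7247, 1.4000, 2.3501]

beam 1: φ=-45°, α=105°
  dir = (cos 105°, sin 105°) = (-0.2588, 0.9659); from cell (4,5)
  next x-line at t=1.0432, next y-line at t=0.7247; Δt_x=3.8637, Δt_y=1.0353
    y: enter (4,6) at t=0.7247 ← occupied
  → r_1 = 0.7247
beam 2: φ=0°, α=150°
  dir = (cos 150°, sin 150°) = (-0.8660, 0.5000); from cell (4,5)
  next x-line at t=0.3118, next y-line at t=1.4000; Δt_x=1.1547, Δt_y=2.0000
    x: enter (3,5) at t=0.3118
    y: enter (3,6) at t=1.4000 ← occupied
  → r_2 = 1.4000
beam 3: φ=45°, α=195°
  dir = (cos 195°, sin 195°) = (-0.9659, -0.2588); from cell (4,5)
  next x-line at t=0.2795, next y-line at t=1.1591; Δt_x=1.0353, Δt_y=3.8637
    x: enter (3,5) at t=0.2795
    y: enter (3,4) at t=1.1591
    x: enter (2,4) at t=1.3148
    x: enter (1,4) at t=2.3501 ← occupied
  → r_3 = 2.3501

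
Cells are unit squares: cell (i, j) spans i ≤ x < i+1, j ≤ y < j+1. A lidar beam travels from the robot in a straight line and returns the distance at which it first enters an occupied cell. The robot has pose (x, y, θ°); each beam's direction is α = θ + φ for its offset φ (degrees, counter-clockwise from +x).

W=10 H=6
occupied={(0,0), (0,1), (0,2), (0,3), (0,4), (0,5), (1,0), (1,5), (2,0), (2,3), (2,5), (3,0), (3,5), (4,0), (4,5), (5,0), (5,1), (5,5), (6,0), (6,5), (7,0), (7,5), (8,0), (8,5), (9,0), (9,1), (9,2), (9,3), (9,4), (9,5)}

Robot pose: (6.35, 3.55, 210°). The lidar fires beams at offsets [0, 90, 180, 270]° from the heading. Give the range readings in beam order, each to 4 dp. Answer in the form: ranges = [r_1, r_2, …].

beam 1: φ=0°, α=210°
  dir = (cos 210°, sin 210°) = (-0.8660, -0.5000); from cell (6,3)
  next x-line at t=0.4041, next y-line at t=1.1000; Δt_x=1.1547, Δt_y=2.0000
    x: enter (5,3) at t=0.4041
    y: enter (5,2) at t=1.1000
    x: enter (4,2) at t=1.5588
    x: enter (3,2) at t=2.7135
    y: enter (3,1) at t=3.1000
    x: enter (2,1) at t=3.8682
    x: enter (1,1) at t=5.0229
    y: enter (1,0) at t=5.1000 ← occupied
  → r_1 = 5.1000
beam 2: φ=90°, α=300°
  dir = (cos 300°, sin 300°) = (0.5000, -0.8660); from cell (6,3)
  next x-line at t=1.3000, next y-line at t=0.6351; Δt_x=2.0000, Δt_y=1.1547
    y: enter (6,2) at t=0.6351
    x: enter (7,2) at t=1.3000
    y: enter (7,1) at t=1.7898
    y: enter (7,0) at t=2.9445 ← occupied
  → r_2 = 2.9445
beam 3: φ=180°, α=30°
  dir = (cos 30°, sin 30°) = (0.8660, 0.5000); from cell (6,3)
  next x-line at t=0.7506, next y-line at t=0.9000; Δt_x=1.1547, Δt_y=2.0000
    x: enter (7,3) at t=0.7506
    y: enter (7,4) at t=0.9000
    x: enter (8,4) at t=1.9053
    y: enter (8,5) at t=2.9000 ← occupied
  → r_3 = 2.9000
beam 4: φ=270°, α=120°
  dir = (cos 120°, sin 120°) = (-0.5000, 0.8660); from cell (6,3)
  next x-line at t=0.7000, next y-line at t=0.5196; Δt_x=2.0000, Δt_y=1.1547
    y: enter (6,4) at t=0.5196
    x: enter (5,4) at t=0.7000
    y: enter (5,5) at t=1.6743 ← occupied
  → r_4 = 1.6743

ranges = [5.1000, 2.9445, 2.9000, 1.6743]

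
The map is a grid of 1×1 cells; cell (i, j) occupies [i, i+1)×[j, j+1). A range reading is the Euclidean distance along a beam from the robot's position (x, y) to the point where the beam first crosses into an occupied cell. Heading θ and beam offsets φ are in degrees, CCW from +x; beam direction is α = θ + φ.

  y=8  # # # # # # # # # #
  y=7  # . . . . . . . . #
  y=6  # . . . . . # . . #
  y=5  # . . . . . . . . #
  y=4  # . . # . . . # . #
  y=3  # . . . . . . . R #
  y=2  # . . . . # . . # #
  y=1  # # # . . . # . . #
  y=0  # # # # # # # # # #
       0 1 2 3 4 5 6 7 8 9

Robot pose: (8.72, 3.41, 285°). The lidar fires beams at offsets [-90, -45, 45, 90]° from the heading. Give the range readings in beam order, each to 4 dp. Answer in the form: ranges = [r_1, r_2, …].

ranges = [2.8160, 0.4734, 0.3233, 0.2899]

beam 1: φ=-90°, α=195°
  direction (-0.9659, -0.2588); cell (8,3); t to first gridline: x 0.7454, y 1.5841 (then +1.0353 / +3.8637)
    (7,3) via x @ 0.7454
    (7,2) via y @ 1.5841
    (6,2) via x @ 1.7807
    (5,2) via x @ 2.8160  # hit
  → r_1 = 2.8160
beam 2: φ=-45°, α=240°
  direction (-0.5000, -0.8660); cell (8,3); t to first gridline: x 1.4400, y 0.4734 (then +2.0000 / +1.1547)
    (8,2) via y @ 0.4734  # hit
  → r_2 = 0.4734
beam 3: φ=45°, α=330°
  direction (0.8660, -0.5000); cell (8,3); t to first gridline: x 0.3233, y 0.8200 (then +1.1547 / +2.0000)
    (9,3) via x @ 0.3233  # hit
  → r_3 = 0.3233
beam 4: φ=90°, α=15°
  direction (0.9659, 0.2588); cell (8,3); t to first gridline: x 0.2899, y 2.2796 (then +1.0353 / +3.8637)
    (9,3) via x @ 0.2899  # hit
  → r_4 = 0.2899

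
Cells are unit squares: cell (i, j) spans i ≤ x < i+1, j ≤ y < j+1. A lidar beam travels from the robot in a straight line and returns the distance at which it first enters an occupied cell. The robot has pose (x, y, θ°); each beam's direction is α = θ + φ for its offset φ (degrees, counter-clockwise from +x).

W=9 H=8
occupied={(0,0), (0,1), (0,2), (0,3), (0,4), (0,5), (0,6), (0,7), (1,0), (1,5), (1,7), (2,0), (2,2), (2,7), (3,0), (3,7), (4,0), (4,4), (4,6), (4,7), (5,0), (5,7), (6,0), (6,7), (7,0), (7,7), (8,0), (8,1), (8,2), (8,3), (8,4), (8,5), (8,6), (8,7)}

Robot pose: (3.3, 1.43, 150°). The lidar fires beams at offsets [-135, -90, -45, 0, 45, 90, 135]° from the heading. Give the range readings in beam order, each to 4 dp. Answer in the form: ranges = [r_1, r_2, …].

beam 1: φ=-135°, α=15°
  direction (0.9659, 0.2588); cell (3,1); t to first gridline: x 0.7247, y 2.2023 (then +1.0353 / +3.8637)
    (4,1) via x @ 0.7247
    (5,1) via x @ 1.7600
    (5,2) via y @ 2.2023
    (6,2) via x @ 2.7952
    (7,2) via x @ 3.8305
    (8,2) via x @ 4.8658  # hit
  → r_1 = 4.8658
beam 2: φ=-90°, α=60°
  direction (0.5000, 0.8660); cell (3,1); t to first gridline: x 1.4000, y 0.6582 (then +2.0000 / +1.1547)
    (3,2) via y @ 0.6582
    (4,2) via x @ 1.4000
    (4,3) via y @ 1.8129
    (4,4) via y @ 2.9676  # hit
  → r_2 = 2.9676
beam 3: φ=-45°, α=105°
  direction (-0.2588, 0.9659); cell (3,1); t to first gridline: x 1.1591, y 0.5901 (then +3.8637 / +1.0353)
    (3,2) via y @ 0.5901
    (2,2) via x @ 1.1591  # hit
  → r_3 = 1.1591
beam 4: φ=0°, α=150°
  direction (-0.8660, 0.5000); cell (3,1); t to first gridline: x 0.3464, y 1.1400 (then +1.1547 / +2.0000)
    (2,1) via x @ 0.3464
    (2,2) via y @ 1.1400  # hit
  → r_4 = 1.1400
beam 5: φ=45°, α=195°
  direction (-0.9659, -0.2588); cell (3,1); t to first gridline: x 0.3106, y 1.6614 (then +1.0353 / +3.8637)
    (2,1) via x @ 0.3106
    (1,1) via x @ 1.3459
    (1,0) via y @ 1.6614  # hit
  → r_5 = 1.6614
beam 6: φ=90°, α=240°
  direction (-0.5000, -0.8660); cell (3,1); t to first gridline: x 0.6000, y 0.4965 (then +2.0000 / +1.1547)
    (3,0) via y @ 0.4965  # hit
  → r_6 = 0.4965
beam 7: φ=135°, α=285°
  direction (0.2588, -0.9659); cell (3,1); t to first gridline: x 2.7046, y 0.4452 (then +3.8637 / +1.0353)
    (3,0) via y @ 0.4452  # hit
  → r_7 = 0.4452

ranges = [4.8658, 2.9676, 1.1591, 1.1400, 1.6614, 0.4965, 0.4452]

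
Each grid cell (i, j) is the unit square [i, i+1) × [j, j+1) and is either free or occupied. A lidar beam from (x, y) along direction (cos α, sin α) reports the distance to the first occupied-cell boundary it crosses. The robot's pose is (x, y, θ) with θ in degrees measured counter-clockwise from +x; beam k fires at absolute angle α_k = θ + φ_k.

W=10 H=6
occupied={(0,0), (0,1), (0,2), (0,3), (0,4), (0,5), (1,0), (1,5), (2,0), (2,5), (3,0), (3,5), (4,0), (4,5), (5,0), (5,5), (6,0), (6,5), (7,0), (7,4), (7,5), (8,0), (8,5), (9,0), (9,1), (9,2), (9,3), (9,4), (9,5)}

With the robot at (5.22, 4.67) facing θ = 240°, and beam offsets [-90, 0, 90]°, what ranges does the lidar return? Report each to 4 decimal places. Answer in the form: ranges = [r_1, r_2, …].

beam 1: φ=-90°, α=150°
  direction (-0.8660, 0.5000); cell (5,4); t to first gridline: x 0.2540, y 0.6600 (then +1.1547 / +2.0000)
    (4,4) via x @ 0.2540
    (4,5) via y @ 0.6600  # hit
  → r_1 = 0.6600
beam 2: φ=0°, α=240°
  direction (-0.5000, -0.8660); cell (5,4); t to first gridline: x 0.4400, y 0.7736 (then +2.0000 / +1.1547)
    (4,4) via x @ 0.4400
    (4,3) via y @ 0.7736
    (4,2) via y @ 1.9283
    (3,2) via x @ 2.4400
    (3,1) via y @ 3.0831
    (3,0) via y @ 4.2378  # hit
  → r_2 = 4.2378
beam 3: φ=90°, α=330°
  direction (0.8660, -0.5000); cell (5,4); t to first gridline: x 0.9007, y 1.3400 (then +1.1547 / +2.0000)
    (6,4) via x @ 0.9007
    (6,3) via y @ 1.3400
    (7,3) via x @ 2.0554
    (8,3) via x @ 3.2101
    (8,2) via y @ 3.3400
    (9,2) via x @ 4.3648  # hit
  → r_3 = 4.3648

ranges = [0.6600, 4.2378, 4.3648]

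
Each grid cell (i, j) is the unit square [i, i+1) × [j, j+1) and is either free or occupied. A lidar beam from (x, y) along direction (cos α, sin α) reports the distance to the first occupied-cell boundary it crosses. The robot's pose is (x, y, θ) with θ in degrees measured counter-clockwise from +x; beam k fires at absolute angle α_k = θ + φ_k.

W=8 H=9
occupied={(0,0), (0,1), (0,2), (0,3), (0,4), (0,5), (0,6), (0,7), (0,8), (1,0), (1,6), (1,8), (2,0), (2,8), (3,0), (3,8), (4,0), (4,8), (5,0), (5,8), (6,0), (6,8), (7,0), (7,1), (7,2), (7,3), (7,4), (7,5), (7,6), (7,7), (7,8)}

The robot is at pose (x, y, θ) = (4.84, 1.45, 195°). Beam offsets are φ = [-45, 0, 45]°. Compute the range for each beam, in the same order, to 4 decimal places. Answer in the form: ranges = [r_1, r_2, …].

ranges = [4.4341, 1.7387, 0.5196]

beam 1: φ=-45°, α=150°
  dir = (cos 150°, sin 150°) = (-0.8660, 0.5000); from cell (4,1)
  next x-line at t=0.9699, next y-line at t=1.1000; Δt_x=1.1547, Δt_y=2.0000
    x: enter (3,1) at t=0.9699
    y: enter (3,2) at t=1.1000
    x: enter (2,2) at t=2.1246
    y: enter (2,3) at t=3.1000
    x: enter (1,3) at t=3.2793
    x: enter (0,3) at t=4.4341 ← occupied
  → r_1 = 4.4341
beam 2: φ=0°, α=195°
  dir = (cos 195°, sin 195°) = (-0.9659, -0.2588); from cell (4,1)
  next x-line at t=0.8696, next y-line at t=1.7387; Δt_x=1.0353, Δt_y=3.8637
    x: enter (3,1) at t=0.8696
    y: enter (3,0) at t=1.7387 ← occupied
  → r_2 = 1.7387
beam 3: φ=45°, α=240°
  dir = (cos 240°, sin 240°) = (-0.5000, -0.8660); from cell (4,1)
  next x-line at t=1.6800, next y-line at t=0.5196; Δt_x=2.0000, Δt_y=1.1547
    y: enter (4,0) at t=0.5196 ← occupied
  → r_3 = 0.5196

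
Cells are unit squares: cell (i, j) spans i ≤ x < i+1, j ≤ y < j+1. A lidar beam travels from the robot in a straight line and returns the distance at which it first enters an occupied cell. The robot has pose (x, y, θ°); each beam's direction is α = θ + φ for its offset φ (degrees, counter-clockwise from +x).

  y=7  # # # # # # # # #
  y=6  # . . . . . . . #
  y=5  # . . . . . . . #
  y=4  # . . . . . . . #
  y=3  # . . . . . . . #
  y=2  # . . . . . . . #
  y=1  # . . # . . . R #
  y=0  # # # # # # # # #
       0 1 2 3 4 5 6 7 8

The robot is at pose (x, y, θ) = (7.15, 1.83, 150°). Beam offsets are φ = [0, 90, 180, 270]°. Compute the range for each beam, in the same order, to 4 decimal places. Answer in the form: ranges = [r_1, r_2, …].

beam 1: φ=0°, α=150°
  cosα=-0.8660 sinα=0.5000 | (7,1) | tMaxX 0.1732 tMaxY 0.3400 | tΔX 1.1547 tΔY 2.0000
    t=0.1732 [x] (6,1)
    t=0.3400 [y] (6,2)
    t=1.3279 [x] (5,2)
    t=2.3400 [y] (5,3)
    t=2.4826 [x] (4,3)
    t=3.6373 [x] (3,3)
    t=4.3400 [y] (3,4)
    t=4.7920 [x] (2,4)
    t=5.9467 [x] (1,4)
    t=6.3400 [y] (1,5)
    t=7.1014 [x] (0,5) — stop
  → r_1 = 7.1014
beam 2: φ=90°, α=240°
  cosα=-0.5000 sinα=-0.8660 | (7,1) | tMaxX 0.3000 tMaxY 0.9584 | tΔX 2.0000 tΔY 1.1547
    t=0.3000 [x] (6,1)
    t=0.9584 [y] (6,0) — stop
  → r_2 = 0.9584
beam 3: φ=180°, α=330°
  cosα=0.8660 sinα=-0.5000 | (7,1) | tMaxX 0.9815 tMaxY 1.6600 | tΔX 1.1547 tΔY 2.0000
    t=0.9815 [x] (8,1) — stop
  → r_3 = 0.9815
beam 4: φ=270°, α=60°
  cosα=0.5000 sinα=0.8660 | (7,1) | tMaxX 1.7000 tMaxY 0.1963 | tΔX 2.0000 tΔY 1.1547
    t=0.1963 [y] (7,2)
    t=1.3510 [y] (7,3)
    t=1.7000 [x] (8,3) — stop
  → r_4 = 1.7000

ranges = [7.1014, 0.9584, 0.9815, 1.7000]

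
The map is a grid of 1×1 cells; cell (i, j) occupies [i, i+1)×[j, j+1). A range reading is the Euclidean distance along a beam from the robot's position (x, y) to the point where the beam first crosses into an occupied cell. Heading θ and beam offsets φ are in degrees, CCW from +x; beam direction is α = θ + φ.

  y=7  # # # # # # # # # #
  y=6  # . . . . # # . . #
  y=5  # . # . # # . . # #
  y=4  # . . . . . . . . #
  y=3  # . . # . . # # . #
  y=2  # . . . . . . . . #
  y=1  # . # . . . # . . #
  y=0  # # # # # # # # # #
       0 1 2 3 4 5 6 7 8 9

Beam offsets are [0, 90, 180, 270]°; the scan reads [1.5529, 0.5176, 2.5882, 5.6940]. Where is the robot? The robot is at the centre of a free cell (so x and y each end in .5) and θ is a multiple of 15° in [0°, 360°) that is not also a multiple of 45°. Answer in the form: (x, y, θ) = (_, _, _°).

(x, y, θ) = (3.5, 6.5, 15°)

The pose lattice has 37·16 = 592 candidates. Test each by forward raycasting.
  (1.5, 1.5, 150°): beam 1 = 0.5774 ≠ 1.5529 ✗
  (5.5, 1.5, 285°): beam 1 = 0.5176 ≠ 1.5529 ✗
  (2.5, 3.5, 30°): beam 1 = 0.5774 ≠ 1.5529 ✗
  (5.5, 1.5, 300°): beam 1 = 0.5774 ≠ 1.5529 ✗
  …
  (3.5, 6.5, 15°): r_1=1.5529, r_2=0.5176, r_3=2.5882, r_4=5.6940 — all match ✓
Unique over the lattice → pose = (3.5, 6.5, 15°).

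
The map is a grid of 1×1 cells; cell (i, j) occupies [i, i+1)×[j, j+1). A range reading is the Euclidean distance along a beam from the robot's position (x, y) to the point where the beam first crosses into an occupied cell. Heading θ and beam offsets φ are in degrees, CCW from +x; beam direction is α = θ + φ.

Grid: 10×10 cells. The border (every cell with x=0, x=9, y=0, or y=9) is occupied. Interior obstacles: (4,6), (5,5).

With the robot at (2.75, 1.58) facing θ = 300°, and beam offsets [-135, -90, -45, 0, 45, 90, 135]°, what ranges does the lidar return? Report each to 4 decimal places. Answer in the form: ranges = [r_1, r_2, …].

ranges = [1.8117, 1.1600, 0.6005, 0.6697, 2.2409, 7.2169, 4.8296]

beam 1: φ=-135°, α=165°
  dir = (cos 165°, sin 165°) = (-0.9659, 0.2588); from cell (2,1)
  next x-line at t=0.7765, next y-line at t=1.6228; Δt_x=1.0353, Δt_y=3.8637
    x: enter (1,1) at t=0.7765
    y: enter (1,2) at t=1.6228
    x: enter (0,2) at t=1.8117 ← occupied
  → r_1 = 1.8117
beam 2: φ=-90°, α=210°
  dir = (cos 210°, sin 210°) = (-0.8660, -0.5000); from cell (2,1)
  next x-line at t=0.8660, next y-line at t=1.1600; Δt_x=1.1547, Δt_y=2.0000
    x: enter (1,1) at t=0.8660
    y: enter (1,0) at t=1.1600 ← occupied
  → r_2 = 1.1600
beam 3: φ=-45°, α=255°
  dir = (cos 255°, sin 255°) = (-0.2588, -0.9659); from cell (2,1)
  next x-line at t=2.8978, next y-line at t=0.6005; Δt_x=3.8637, Δt_y=1.0353
    y: enter (2,0) at t=0.6005 ← occupied
  → r_3 = 0.6005
beam 4: φ=0°, α=300°
  dir = (cos 300°, sin 300°) = (0.5000, -0.8660); from cell (2,1)
  next x-line at t=0.5000, next y-line at t=0.6697; Δt_x=2.0000, Δt_y=1.1547
    x: enter (3,1) at t=0.5000
    y: enter (3,0) at t=0.6697 ← occupied
  → r_4 = 0.6697
beam 5: φ=45°, α=345°
  dir = (cos 345°, sin 345°) = (0.9659, -0.2588); from cell (2,1)
  next x-line at t=0.2588, next y-line at t=2.2409; Δt_x=1.0353, Δt_y=3.8637
    x: enter (3,1) at t=0.2588
    x: enter (4,1) at t=1.2941
    y: enter (4,0) at t=2.2409 ← occupied
  → r_5 = 2.2409
beam 6: φ=90°, α=30°
  dir = (cos 30°, sin 30°) = (0.8660, 0.5000); from cell (2,1)
  next x-line at t=0.2887, next y-line at t=0.8400; Δt_x=1.1547, Δt_y=2.0000
    x: enter (3,1) at t=0.2887
    y: enter (3,2) at t=0.8400
    x: enter (4,2) at t=1.4434
    x: enter (5,2) at t=2.5981
    y: enter (5,3) at t=2.8400
    x: enter (6,3) at t=3.7528
    y: enter (6,4) at t=4.8400
    x: enter (7,4) at t=4.9075
    x: enter (8,4) at t=6.0622
    y: enter (8,5) at t=6.8400
    x: enter (9,5) at t=7.2169 ← occupied
  → r_6 = 7.2169
beam 7: φ=135°, α=75°
  dir = (cos 75°, sin 75°) = (0.2588, 0.9659); from cell (2,1)
  next x-line at t=0.9659, next y-line at t=0.4348; Δt_x=3.8637, Δt_y=1.0353
    y: enter (2,2) at t=0.4348
    x: enter (3,2) at t=0.9659
    y: enter (3,3) at t=1.4701
    y: enter (3,4) at t=2.5054
    y: enter (3,5) at t=3.5406
    y: enter (3,6) at t=4.5759
    x: enter (4,6) at t=4.8296 ← occupied
  → r_7 = 4.8296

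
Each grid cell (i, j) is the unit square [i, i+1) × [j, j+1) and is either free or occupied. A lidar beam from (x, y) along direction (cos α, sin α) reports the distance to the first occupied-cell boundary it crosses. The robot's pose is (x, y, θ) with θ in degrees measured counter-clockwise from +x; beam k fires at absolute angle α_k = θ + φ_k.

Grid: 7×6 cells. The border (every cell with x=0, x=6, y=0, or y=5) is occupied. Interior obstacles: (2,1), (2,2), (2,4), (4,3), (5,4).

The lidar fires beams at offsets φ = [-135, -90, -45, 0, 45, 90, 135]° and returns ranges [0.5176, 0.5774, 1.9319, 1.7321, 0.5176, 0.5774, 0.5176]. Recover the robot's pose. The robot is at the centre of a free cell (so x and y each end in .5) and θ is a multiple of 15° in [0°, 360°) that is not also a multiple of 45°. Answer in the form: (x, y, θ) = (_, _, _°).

(x, y, θ) = (1.5, 4.5, 300°)

Enumerate (i+0.5, j+0.5, θ) over the 15 free cells and 16 admissible headings. For each, cast all 7 beams and compare to the given ranges.
  (5.5, 2.5, 120°): beam 3 = 1.5529 ≠ 1.9319 ✗
  (1.5, 1.5, 240°): beam 1 = 1.9319 ≠ 0.5176 ✗
  (3.5, 2.5, 30°): beam 1 = 1.5529 ≠ 0.5176 ✗
  …
  (1.5, 4.5, 300°): r_1=0.5176, r_2=0.5774, r_3=1.9319, r_4=1.7321, r_5=0.5176, r_6=0.5774, r_7=0.5176 — all match ✓
No second candidate reproduces the full scan.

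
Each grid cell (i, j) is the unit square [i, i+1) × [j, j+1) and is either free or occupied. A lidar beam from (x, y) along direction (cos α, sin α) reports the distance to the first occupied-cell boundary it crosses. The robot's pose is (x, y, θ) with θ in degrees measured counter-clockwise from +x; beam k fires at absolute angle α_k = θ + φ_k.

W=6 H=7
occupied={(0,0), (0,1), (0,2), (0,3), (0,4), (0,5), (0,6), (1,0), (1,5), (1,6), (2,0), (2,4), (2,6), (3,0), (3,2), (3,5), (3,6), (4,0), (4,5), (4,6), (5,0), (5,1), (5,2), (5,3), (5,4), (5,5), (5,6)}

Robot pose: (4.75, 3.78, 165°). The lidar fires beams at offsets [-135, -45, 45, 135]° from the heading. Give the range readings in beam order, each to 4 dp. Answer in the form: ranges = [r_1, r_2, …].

ranges = [0.2887, 1.4087, 1.5600, 0.5000]

beam 1: φ=-135°, α=30°
  dir = (cos 30°, sin 30°) = (0.8660, 0.5000); from cell (4,3)
  next x-line at t=0.2887, next y-line at t=0.4400; Δt_x=1.1547, Δt_y=2.0000
    x: enter (5,3) at t=0.2887 ← occupied
  → r_1 = 0.2887
beam 2: φ=-45°, α=120°
  dir = (cos 120°, sin 120°) = (-0.5000, 0.8660); from cell (4,3)
  next x-line at t=1.5000, next y-line at t=0.2540; Δt_x=2.0000, Δt_y=1.1547
    y: enter (4,4) at t=0.2540
    y: enter (4,5) at t=1.4087 ← occupied
  → r_2 = 1.4087
beam 3: φ=45°, α=210°
  dir = (cos 210°, sin 210°) = (-0.8660, -0.5000); from cell (4,3)
  next x-line at t=0.8660, next y-line at t=1.5600; Δt_x=1.1547, Δt_y=2.0000
    x: enter (3,3) at t=0.8660
    y: enter (3,2) at t=1.5600 ← occupied
  → r_3 = 1.5600
beam 4: φ=135°, α=300°
  dir = (cos 300°, sin 300°) = (0.5000, -0.8660); from cell (4,3)
  next x-line at t=0.5000, next y-line at t=0.9007; Δt_x=2.0000, Δt_y=1.1547
    x: enter (5,3) at t=0.5000 ← occupied
  → r_4 = 0.5000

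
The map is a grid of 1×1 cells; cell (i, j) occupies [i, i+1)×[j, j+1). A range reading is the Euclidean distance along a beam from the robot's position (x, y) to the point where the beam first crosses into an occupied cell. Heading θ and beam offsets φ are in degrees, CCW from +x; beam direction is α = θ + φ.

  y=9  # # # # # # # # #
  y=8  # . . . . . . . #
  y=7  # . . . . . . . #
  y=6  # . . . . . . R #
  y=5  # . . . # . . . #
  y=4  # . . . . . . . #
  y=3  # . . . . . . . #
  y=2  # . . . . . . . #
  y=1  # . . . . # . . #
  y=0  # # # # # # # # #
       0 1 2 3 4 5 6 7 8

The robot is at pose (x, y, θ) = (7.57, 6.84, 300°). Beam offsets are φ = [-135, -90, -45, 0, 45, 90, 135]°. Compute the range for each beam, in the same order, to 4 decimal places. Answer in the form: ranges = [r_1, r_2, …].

ranges = [6.8018, 2.9676, 6.0460, 0.8600, 0.4452, 0.4965, 1.6614]

beam 1: φ=-135°, α=165°
  direction (-0.9659, 0.2588); cell (7,6); t to first gridline: x 0.5901, y 0.6182 (then +1.0353 / +3.8637)
    (6,6) via x @ 0.5901
    (6,7) via y @ 0.6182
    (5,7) via x @ 1.6254
    (4,7) via x @ 2.6607
    (3,7) via x @ 3.6959
    (3,8) via y @ 4.4819
    (2,8) via x @ 4.7312
    (1,8) via x @ 5.7665
    (0,8) via x @ 6.8018  # hit
  → r_1 = 6.8018
beam 2: φ=-90°, α=210°
  direction (-0.8660, -0.5000); cell (7,6); t to first gridline: x 0.6582, y 1.6800 (then +1.1547 / +2.0000)
    (6,6) via x @ 0.6582
    (6,5) via y @ 1.6800
    (5,5) via x @ 1.8129
    (4,5) via x @ 2.9676  # hit
  → r_2 = 2.9676
beam 3: φ=-45°, α=255°
  direction (-0.2588, -0.9659); cell (7,6); t to first gridline: x 2.2023, y 0.8696 (then +3.8637 / +1.0353)
    (7,5) via y @ 0.8696
    (7,4) via y @ 1.9049
    (6,4) via x @ 2.2023
    (6,3) via y @ 2.9402
    (6,2) via y @ 3.9755
    (6,1) via y @ 5.0107
    (6,0) via y @ 6.0460  # hit
  → r_3 = 6.0460
beam 4: φ=0°, α=300°
  direction (0.5000, -0.8660); cell (7,6); t to first gridline: x 0.8600, y 0.9699 (then +2.0000 / +1.1547)
    (8,6) via x @ 0.8600  # hit
  → r_4 = 0.8600
beam 5: φ=45°, α=345°
  direction (0.9659, -0.2588); cell (7,6); t to first gridline: x 0.4452, y 3.2455 (then +1.0353 / +3.8637)
    (8,6) via x @ 0.4452  # hit
  → r_5 = 0.4452
beam 6: φ=90°, α=30°
  direction (0.8660, 0.5000); cell (7,6); t to first gridline: x 0.4965, y 0.3200 (then +1.1547 / +2.0000)
    (7,7) via y @ 0.3200
    (8,7) via x @ 0.4965  # hit
  → r_6 = 0.4965
beam 7: φ=135°, α=75°
  direction (0.2588, 0.9659); cell (7,6); t to first gridline: x 1.6614, y 0.1656 (then +3.8637 / +1.0353)
    (7,7) via y @ 0.1656
    (7,8) via y @ 1.2009
    (8,8) via x @ 1.6614  # hit
  → r_7 = 1.6614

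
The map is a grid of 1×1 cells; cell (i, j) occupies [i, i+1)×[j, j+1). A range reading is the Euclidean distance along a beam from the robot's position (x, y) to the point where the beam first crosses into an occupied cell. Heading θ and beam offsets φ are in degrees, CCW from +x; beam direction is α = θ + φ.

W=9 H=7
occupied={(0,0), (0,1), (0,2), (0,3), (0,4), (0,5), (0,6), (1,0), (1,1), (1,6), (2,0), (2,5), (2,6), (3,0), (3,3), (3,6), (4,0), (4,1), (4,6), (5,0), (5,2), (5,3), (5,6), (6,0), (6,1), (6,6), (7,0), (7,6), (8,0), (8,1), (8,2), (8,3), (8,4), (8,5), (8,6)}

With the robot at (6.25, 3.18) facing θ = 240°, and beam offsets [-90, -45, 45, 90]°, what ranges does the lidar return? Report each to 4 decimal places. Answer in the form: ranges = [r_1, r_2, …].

ranges = [0.2887, 0.2588, 1.2216, 2.0207]

beam 1: φ=-90°, α=150°
  dir = (cos 150°, sin 150°) = (-0.8660, 0.5000); from cell (6,3)
  next x-line at t=0.2887, next y-line at t=1.6400; Δt_x=1.1547, Δt_y=2.0000
    x: enter (5,3) at t=0.2887 ← occupied
  → r_1 = 0.2887
beam 2: φ=-45°, α=195°
  dir = (cos 195°, sin 195°) = (-0.9659, -0.2588); from cell (6,3)
  next x-line at t=0.2588, next y-line at t=0.6955; Δt_x=1.0353, Δt_y=3.8637
    x: enter (5,3) at t=0.2588 ← occupied
  → r_2 = 0.2588
beam 3: φ=45°, α=285°
  dir = (cos 285°, sin 285°) = (0.2588, -0.9659); from cell (6,3)
  next x-line at t=2.8978, next y-line at t=0.1863; Δt_x=3.8637, Δt_y=1.0353
    y: enter (6,2) at t=0.1863
    y: enter (6,1) at t=1.2216 ← occupied
  → r_3 = 1.2216
beam 4: φ=90°, α=330°
  dir = (cos 330°, sin 330°) = (0.8660, -0.5000); from cell (6,3)
  next x-line at t=0.8660, next y-line at t=0.3600; Δt_x=1.1547, Δt_y=2.0000
    y: enter (6,2) at t=0.3600
    x: enter (7,2) at t=0.8660
    x: enter (8,2) at t=2.0207 ← occupied
  → r_4 = 2.0207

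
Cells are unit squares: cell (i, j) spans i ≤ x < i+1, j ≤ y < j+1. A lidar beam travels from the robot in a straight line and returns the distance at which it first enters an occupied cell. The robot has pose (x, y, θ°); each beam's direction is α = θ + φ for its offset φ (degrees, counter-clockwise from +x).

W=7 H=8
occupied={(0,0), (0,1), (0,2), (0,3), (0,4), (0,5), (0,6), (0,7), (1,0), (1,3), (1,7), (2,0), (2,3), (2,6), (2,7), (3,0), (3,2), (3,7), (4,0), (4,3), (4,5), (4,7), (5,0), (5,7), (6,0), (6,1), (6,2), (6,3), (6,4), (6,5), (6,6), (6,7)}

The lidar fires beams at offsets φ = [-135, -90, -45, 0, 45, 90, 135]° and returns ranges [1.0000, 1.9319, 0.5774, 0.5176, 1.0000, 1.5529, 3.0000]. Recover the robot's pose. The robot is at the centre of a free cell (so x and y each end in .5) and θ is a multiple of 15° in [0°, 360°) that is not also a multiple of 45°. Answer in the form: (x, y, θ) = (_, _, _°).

(x, y, θ) = (4.5, 1.5, 285°)

Enumerate (i+0.5, j+0.5, θ) over the 24 free cells and 16 admissible headings. For each, cast all 7 beams and compare to the given ranges.
  (3.5, 4.5, 105°): beam 2 = 2.5882 ≠ 1.9319 ✗
  (4.5, 6.5, 150°): beam 1 = 1.5529 ≠ 1.0000 ✗
  (5.5, 4.5, 120°): beam 1 = 0.5176 ≠ 1.0000 ✗
  …
  (4.5, 1.5, 285°): r_1=1.0000, r_2=1.9319, r_3=0.5774, r_4=0.5176, r_5=1.0000, r_6=1.5529, r_7=3.0000 — all match ✓
No second candidate reproduces the full scan.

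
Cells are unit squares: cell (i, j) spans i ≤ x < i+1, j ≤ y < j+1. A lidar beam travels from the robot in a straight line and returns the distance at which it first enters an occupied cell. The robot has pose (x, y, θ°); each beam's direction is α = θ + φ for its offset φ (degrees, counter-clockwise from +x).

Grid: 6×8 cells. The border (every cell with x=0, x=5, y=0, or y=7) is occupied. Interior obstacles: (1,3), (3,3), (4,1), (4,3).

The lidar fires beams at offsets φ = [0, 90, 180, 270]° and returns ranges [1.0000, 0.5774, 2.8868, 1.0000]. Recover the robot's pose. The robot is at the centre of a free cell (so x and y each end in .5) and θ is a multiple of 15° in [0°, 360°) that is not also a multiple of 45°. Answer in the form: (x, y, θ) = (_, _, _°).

(x, y, θ) = (3.5, 2.5, 30°)

Candidates: 20 free-cell centres × 16 headings = 320 poses. Raycast each; keep the one whose scan matches to 4 dp.
  (3.5, 6.5, 165°): beam 1 = 1.9319 ≠ 1.0000 ✗
  (4.5, 5.5, 60°): beam 2 = 3.0000 ≠ 0.5774 ✗
  (2.5, 2.5, 210°): beam 1 = 1.7321 ≠ 1.0000 ✗
  (1.5, 1.5, 30°): beam 1 = 3.0000 ≠ 1.0000 ✗
  …
  (3.5, 2.5, 30°): r_1=1.0000, r_2=0.5774, r_3=2.8868, r_4=1.0000 — all match ✓
Unique over the lattice → pose = (3.5, 2.5, 30°).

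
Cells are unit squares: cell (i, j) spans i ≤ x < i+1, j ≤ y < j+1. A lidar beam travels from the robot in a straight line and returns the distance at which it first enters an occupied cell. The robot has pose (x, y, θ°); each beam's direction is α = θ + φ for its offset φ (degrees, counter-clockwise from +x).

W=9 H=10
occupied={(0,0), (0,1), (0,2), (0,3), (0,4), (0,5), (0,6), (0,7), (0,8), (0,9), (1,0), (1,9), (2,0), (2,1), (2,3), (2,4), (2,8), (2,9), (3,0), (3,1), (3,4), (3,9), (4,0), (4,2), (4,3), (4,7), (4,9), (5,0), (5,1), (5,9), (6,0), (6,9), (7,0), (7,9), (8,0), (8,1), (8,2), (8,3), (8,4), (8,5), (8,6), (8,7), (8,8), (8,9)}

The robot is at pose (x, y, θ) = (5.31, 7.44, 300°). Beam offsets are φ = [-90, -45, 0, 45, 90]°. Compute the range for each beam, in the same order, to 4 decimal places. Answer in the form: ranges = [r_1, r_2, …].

beam 1: φ=-90°, α=210°
  d=(-0.8660,-0.5000)  start (5,7)  tX=0.3580 tY=0.8800  stride 1/|dx|=1.1547 1/|dy|=2.0000
    cross x-line → (4,7), t=0.3580 (wall)
  → r_1 = 0.3580
beam 2: φ=-45°, α=255°
  d=(-0.2588,-0.9659)  start (5,7)  tX=1.1977 tY=0.4555  stride 1/|dx|=3.8637 1/|dy|=1.0353
    cross y-line → (5,6), t=0.4555
    cross x-line → (4,6), t=1.1977
    cross y-line → (4,5), t=1.4908
    cross y-line → (4,4), t=2.5261
    cross y-line → (4,3), t=3.5614 (wall)
  → r_2 = 3.5614
beam 3: φ=0°, α=300°
  d=(0.5000,-0.8660)  start (5,7)  tX=1.3800 tY=0.5081  stride 1/|dx|=2.0000 1/|dy|=1.1547
    cross y-line → (5,6), t=0.5081
    cross x-line → (6,6), t=1.3800
    cross y-line → (6,5), t=1.6628
    cross y-line → (6,4), t=2.8175
    cross x-line → (7,4), t=3.3800
    cross y-line → (7,3), t=3.9722
    cross y-line → (7,2), t=5.1269
    cross x-line → (8,2), t=5.3800 (wall)
  → r_3 = 5.3800
beam 4: φ=45°, α=345°
  d=(0.9659,-0.2588)  start (5,7)  tX=0.7143 tY=1.7000  stride 1/|dx|=1.0353 1/|dy|=3.8637
    cross x-line → (6,7), t=0.7143
    cross y-line → (6,6), t=1.7000
    cross x-line → (7,6), t=1.7496
    cross x-line → (8,6), t=2.7849 (wall)
  → r_4 = 2.7849
beam 5: φ=90°, α=30°
  d=(0.8660,0.5000)  start (5,7)  tX=0.7967 tY=1.1200  stride 1/|dx|=1.1547 1/|dy|=2.0000
    cross x-line → (6,7), t=0.7967
    cross y-line → (6,8), t=1.1200
    cross x-line → (7,8), t=1.9514
    cross x-line → (8,8), t=3.1061 (wall)
  → r_5 = 3.1061

ranges = [0.3580, 3.5614, 5.3800, 2.7849, 3.1061]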